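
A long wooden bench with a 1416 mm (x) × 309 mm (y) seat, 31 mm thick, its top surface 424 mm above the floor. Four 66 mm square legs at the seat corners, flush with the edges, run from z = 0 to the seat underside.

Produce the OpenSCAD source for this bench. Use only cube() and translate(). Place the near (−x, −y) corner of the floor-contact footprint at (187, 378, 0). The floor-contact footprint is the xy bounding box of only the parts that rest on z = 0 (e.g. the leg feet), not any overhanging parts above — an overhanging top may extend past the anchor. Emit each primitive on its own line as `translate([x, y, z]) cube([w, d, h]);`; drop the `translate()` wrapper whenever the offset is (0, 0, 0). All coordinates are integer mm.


translate([187, 378, 393]) cube([1416, 309, 31]);
translate([187, 378, 0]) cube([66, 66, 393]);
translate([187, 621, 0]) cube([66, 66, 393]);
translate([1537, 378, 0]) cube([66, 66, 393]);
translate([1537, 621, 0]) cube([66, 66, 393]);


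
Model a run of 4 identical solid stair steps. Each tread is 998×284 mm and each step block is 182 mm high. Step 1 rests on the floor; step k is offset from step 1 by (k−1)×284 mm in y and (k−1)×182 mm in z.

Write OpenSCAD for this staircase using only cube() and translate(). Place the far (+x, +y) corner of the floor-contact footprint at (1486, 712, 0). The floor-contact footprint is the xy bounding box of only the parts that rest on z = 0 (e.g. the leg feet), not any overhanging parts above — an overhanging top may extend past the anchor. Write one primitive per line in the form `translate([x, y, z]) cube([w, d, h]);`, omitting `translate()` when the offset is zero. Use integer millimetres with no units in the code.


translate([488, 428, 0]) cube([998, 284, 182]);
translate([488, 712, 182]) cube([998, 284, 182]);
translate([488, 996, 364]) cube([998, 284, 182]);
translate([488, 1280, 546]) cube([998, 284, 182]);


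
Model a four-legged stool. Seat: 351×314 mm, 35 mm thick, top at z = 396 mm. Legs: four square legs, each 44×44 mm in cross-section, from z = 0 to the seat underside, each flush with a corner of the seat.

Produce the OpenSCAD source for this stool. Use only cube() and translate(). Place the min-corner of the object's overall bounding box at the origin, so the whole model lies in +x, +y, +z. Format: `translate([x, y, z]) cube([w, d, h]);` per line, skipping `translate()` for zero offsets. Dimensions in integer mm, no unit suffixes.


translate([0, 0, 361]) cube([351, 314, 35]);
cube([44, 44, 361]);
translate([307, 0, 0]) cube([44, 44, 361]);
translate([0, 270, 0]) cube([44, 44, 361]);
translate([307, 270, 0]) cube([44, 44, 361]);


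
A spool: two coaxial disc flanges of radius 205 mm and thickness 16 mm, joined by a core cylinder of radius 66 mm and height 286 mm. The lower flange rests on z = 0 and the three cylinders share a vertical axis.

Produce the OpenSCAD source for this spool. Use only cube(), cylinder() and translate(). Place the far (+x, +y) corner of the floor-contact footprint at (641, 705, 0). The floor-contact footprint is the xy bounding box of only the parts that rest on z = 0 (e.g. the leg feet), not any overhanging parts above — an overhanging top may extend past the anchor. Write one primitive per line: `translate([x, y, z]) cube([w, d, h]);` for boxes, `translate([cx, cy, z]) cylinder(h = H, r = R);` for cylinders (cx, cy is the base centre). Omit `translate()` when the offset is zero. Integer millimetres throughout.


translate([436, 500, 0]) cylinder(h = 16, r = 205);
translate([436, 500, 16]) cylinder(h = 286, r = 66);
translate([436, 500, 302]) cylinder(h = 16, r = 205);


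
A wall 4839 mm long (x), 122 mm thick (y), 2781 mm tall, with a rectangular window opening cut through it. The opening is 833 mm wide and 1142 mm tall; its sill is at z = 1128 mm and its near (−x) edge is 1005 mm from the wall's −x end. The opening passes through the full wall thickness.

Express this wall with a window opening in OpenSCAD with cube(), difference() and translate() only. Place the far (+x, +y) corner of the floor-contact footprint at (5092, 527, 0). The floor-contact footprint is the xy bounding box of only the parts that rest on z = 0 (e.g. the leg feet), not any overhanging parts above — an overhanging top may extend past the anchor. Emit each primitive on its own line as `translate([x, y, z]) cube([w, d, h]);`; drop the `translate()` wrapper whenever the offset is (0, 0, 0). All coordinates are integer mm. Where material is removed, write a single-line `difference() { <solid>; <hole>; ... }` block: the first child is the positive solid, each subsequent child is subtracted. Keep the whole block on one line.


difference() { translate([253, 405, 0]) cube([4839, 122, 2781]); translate([1258, 405, 1128]) cube([833, 122, 1142]); }


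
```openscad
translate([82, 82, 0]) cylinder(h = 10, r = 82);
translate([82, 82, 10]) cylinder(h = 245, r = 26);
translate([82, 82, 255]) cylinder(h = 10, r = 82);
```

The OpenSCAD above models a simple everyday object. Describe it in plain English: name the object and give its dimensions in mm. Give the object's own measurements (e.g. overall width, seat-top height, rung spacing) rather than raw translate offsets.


A spool: two coaxial disc flanges of radius 82 mm and thickness 10 mm, joined by a core cylinder of radius 26 mm and height 245 mm. The lower flange rests on z = 0 and the three cylinders share a vertical axis.


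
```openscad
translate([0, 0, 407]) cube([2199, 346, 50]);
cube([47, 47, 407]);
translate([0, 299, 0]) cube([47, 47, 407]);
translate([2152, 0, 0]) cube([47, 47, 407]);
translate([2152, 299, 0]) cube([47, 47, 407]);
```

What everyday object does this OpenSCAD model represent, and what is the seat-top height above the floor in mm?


A bench. The seat-top height is 457 mm.

A long slab on four corner posts — a bench. The slab sits at z = 407 with thickness 50, so the top is 407 + 50 = 457 mm.


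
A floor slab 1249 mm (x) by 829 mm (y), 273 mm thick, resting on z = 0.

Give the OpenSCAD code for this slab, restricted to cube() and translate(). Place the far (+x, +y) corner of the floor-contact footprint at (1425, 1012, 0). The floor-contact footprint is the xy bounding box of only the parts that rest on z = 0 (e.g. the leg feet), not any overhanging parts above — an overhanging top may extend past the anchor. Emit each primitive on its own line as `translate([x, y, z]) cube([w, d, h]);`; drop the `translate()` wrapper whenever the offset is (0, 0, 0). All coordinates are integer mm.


translate([176, 183, 0]) cube([1249, 829, 273]);


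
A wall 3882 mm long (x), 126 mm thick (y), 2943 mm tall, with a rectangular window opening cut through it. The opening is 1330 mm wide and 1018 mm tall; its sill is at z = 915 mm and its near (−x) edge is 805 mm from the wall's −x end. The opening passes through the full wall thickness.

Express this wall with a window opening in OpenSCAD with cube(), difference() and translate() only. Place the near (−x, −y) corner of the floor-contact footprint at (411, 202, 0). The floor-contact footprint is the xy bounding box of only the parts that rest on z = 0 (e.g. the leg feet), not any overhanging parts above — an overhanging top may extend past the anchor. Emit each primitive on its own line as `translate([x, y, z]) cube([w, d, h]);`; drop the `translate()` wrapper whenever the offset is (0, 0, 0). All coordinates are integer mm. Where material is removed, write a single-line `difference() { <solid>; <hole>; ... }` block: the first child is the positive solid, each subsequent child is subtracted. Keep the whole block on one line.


difference() { translate([411, 202, 0]) cube([3882, 126, 2943]); translate([1216, 202, 915]) cube([1330, 126, 1018]); }


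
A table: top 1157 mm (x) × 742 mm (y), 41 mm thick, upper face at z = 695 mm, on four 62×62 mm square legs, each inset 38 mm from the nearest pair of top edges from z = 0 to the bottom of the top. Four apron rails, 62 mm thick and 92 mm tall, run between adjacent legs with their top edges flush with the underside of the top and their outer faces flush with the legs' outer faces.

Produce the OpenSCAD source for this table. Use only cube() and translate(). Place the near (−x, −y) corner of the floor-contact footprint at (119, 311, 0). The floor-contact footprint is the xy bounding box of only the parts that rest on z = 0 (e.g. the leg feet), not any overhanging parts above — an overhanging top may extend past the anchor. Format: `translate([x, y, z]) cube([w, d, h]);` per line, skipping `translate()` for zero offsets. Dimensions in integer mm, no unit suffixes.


translate([81, 273, 654]) cube([1157, 742, 41]);
translate([119, 311, 0]) cube([62, 62, 654]);
translate([1138, 311, 0]) cube([62, 62, 654]);
translate([119, 915, 0]) cube([62, 62, 654]);
translate([1138, 915, 0]) cube([62, 62, 654]);
translate([181, 311, 562]) cube([957, 62, 92]);
translate([181, 915, 562]) cube([957, 62, 92]);
translate([119, 373, 562]) cube([62, 542, 92]);
translate([1138, 373, 562]) cube([62, 542, 92]);


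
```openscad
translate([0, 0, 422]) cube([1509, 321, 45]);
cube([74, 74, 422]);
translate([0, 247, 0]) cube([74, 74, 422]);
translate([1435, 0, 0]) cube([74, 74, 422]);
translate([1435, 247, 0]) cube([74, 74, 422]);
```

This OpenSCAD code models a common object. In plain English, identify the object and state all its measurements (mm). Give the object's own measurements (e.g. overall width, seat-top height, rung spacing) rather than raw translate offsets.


A long wooden bench with a 1509 mm (x) × 321 mm (y) seat, 45 mm thick, its top surface 467 mm above the floor. Four 74 mm square legs at the seat corners, flush with the edges, run from z = 0 to the seat underside.


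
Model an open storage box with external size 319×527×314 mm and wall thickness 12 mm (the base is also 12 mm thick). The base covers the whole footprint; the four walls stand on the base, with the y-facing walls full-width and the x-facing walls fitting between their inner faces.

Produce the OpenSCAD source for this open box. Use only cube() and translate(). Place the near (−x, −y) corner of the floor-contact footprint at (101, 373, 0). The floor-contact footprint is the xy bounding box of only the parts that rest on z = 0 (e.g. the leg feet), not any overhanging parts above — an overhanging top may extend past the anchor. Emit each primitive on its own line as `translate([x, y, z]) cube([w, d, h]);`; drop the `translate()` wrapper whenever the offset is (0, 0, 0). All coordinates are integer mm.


translate([101, 373, 0]) cube([319, 527, 12]);
translate([101, 373, 12]) cube([319, 12, 302]);
translate([101, 888, 12]) cube([319, 12, 302]);
translate([101, 385, 12]) cube([12, 503, 302]);
translate([408, 385, 12]) cube([12, 503, 302]);


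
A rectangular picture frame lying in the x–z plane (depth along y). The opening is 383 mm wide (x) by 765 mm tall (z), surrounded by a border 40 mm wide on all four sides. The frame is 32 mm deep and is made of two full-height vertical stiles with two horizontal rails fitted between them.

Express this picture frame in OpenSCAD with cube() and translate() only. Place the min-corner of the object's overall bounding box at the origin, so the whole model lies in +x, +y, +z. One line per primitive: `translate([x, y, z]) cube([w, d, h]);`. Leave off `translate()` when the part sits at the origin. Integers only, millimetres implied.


cube([40, 32, 845]);
translate([423, 0, 0]) cube([40, 32, 845]);
translate([40, 0, 0]) cube([383, 32, 40]);
translate([40, 0, 805]) cube([383, 32, 40]);


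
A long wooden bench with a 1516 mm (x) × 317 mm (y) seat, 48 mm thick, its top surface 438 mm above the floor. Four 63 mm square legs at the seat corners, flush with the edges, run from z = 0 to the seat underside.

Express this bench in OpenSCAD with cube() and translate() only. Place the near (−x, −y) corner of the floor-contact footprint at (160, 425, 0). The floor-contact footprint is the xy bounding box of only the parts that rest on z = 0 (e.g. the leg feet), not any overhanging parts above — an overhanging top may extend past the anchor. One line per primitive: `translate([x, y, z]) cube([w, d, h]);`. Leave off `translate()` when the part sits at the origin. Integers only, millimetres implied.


translate([160, 425, 390]) cube([1516, 317, 48]);
translate([160, 425, 0]) cube([63, 63, 390]);
translate([160, 679, 0]) cube([63, 63, 390]);
translate([1613, 425, 0]) cube([63, 63, 390]);
translate([1613, 679, 0]) cube([63, 63, 390]);


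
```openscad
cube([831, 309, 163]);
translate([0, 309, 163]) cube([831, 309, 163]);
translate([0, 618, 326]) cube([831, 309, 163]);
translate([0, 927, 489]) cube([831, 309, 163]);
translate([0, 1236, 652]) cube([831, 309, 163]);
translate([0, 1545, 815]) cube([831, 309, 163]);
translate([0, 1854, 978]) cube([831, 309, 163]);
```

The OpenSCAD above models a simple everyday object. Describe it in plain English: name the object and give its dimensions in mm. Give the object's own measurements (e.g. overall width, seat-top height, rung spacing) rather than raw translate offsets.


A straight staircase of 7 solid steps. Each step is 831 mm wide (x), 309 mm deep (y, the going) and 163 mm tall (the rise). The first step rests on the floor; each subsequent step sits one going further in +y and one rise higher in +z, directly behind and above the previous step with no overlap.


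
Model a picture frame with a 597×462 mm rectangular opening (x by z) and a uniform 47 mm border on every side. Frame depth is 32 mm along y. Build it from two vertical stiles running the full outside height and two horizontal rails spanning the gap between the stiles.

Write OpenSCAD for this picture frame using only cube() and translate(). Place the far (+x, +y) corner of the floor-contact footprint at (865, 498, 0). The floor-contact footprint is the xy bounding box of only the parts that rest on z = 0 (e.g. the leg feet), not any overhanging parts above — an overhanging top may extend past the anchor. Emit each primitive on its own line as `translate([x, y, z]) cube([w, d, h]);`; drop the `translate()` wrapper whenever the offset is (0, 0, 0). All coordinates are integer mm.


translate([174, 466, 0]) cube([47, 32, 556]);
translate([818, 466, 0]) cube([47, 32, 556]);
translate([221, 466, 0]) cube([597, 32, 47]);
translate([221, 466, 509]) cube([597, 32, 47]);


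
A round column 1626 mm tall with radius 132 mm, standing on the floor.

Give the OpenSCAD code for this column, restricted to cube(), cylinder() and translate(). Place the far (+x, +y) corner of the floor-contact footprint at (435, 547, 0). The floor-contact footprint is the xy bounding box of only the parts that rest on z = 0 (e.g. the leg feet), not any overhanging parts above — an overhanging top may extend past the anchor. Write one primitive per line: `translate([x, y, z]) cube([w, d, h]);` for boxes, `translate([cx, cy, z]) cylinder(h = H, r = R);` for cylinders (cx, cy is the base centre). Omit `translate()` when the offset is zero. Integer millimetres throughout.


translate([303, 415, 0]) cylinder(h = 1626, r = 132);


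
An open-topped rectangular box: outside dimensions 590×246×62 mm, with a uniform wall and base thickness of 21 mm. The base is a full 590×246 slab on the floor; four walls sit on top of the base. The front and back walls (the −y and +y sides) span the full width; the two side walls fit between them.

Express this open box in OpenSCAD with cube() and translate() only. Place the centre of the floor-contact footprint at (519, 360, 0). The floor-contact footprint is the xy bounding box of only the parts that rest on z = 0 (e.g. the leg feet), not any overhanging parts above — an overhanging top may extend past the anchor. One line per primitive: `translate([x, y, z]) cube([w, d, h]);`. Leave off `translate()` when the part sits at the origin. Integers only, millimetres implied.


translate([224, 237, 0]) cube([590, 246, 21]);
translate([224, 237, 21]) cube([590, 21, 41]);
translate([224, 462, 21]) cube([590, 21, 41]);
translate([224, 258, 21]) cube([21, 204, 41]);
translate([793, 258, 21]) cube([21, 204, 41]);


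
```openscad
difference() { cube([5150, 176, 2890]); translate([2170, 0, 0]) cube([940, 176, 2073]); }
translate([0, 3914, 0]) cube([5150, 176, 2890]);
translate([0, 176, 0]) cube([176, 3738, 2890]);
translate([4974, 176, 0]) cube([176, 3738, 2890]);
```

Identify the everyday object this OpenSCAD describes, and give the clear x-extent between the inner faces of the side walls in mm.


A single room. The interior width is 4798 mm.

Four walls enclosing a rectangle with a door in the front wall — a room. Outside width 5150 minus two 176 mm walls gives 4798 mm.


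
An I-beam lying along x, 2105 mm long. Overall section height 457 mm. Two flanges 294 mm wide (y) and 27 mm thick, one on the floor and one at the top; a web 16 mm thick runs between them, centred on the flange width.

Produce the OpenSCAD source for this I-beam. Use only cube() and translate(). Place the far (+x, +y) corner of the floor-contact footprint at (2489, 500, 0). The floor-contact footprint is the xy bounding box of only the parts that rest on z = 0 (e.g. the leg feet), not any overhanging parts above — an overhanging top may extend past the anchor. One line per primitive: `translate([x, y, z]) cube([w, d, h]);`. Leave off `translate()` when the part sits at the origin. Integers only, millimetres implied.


translate([384, 206, 0]) cube([2105, 294, 27]);
translate([384, 345, 27]) cube([2105, 16, 403]);
translate([384, 206, 430]) cube([2105, 294, 27]);


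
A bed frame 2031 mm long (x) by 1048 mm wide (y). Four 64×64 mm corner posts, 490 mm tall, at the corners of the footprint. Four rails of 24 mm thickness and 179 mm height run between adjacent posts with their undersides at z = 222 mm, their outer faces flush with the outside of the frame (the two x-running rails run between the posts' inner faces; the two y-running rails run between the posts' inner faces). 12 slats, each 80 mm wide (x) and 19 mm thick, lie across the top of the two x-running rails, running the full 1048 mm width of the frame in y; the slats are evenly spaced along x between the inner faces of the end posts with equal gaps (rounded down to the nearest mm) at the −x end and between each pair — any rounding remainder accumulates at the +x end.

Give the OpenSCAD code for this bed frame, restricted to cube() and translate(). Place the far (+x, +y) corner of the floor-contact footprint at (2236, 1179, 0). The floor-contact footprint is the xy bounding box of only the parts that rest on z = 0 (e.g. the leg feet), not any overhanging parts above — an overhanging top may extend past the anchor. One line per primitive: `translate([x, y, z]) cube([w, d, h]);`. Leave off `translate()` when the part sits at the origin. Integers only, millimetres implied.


translate([205, 131, 0]) cube([64, 64, 490]);
translate([205, 1115, 0]) cube([64, 64, 490]);
translate([2172, 131, 0]) cube([64, 64, 490]);
translate([2172, 1115, 0]) cube([64, 64, 490]);
translate([269, 131, 222]) cube([1903, 24, 179]);
translate([269, 1155, 222]) cube([1903, 24, 179]);
translate([205, 195, 222]) cube([24, 920, 179]);
translate([2212, 195, 222]) cube([24, 920, 179]);
translate([341, 131, 401]) cube([80, 1048, 19]);
translate([493, 131, 401]) cube([80, 1048, 19]);
translate([645, 131, 401]) cube([80, 1048, 19]);
translate([797, 131, 401]) cube([80, 1048, 19]);
translate([949, 131, 401]) cube([80, 1048, 19]);
translate([1101, 131, 401]) cube([80, 1048, 19]);
translate([1253, 131, 401]) cube([80, 1048, 19]);
translate([1405, 131, 401]) cube([80, 1048, 19]);
translate([1557, 131, 401]) cube([80, 1048, 19]);
translate([1709, 131, 401]) cube([80, 1048, 19]);
translate([1861, 131, 401]) cube([80, 1048, 19]);
translate([2013, 131, 401]) cube([80, 1048, 19]);


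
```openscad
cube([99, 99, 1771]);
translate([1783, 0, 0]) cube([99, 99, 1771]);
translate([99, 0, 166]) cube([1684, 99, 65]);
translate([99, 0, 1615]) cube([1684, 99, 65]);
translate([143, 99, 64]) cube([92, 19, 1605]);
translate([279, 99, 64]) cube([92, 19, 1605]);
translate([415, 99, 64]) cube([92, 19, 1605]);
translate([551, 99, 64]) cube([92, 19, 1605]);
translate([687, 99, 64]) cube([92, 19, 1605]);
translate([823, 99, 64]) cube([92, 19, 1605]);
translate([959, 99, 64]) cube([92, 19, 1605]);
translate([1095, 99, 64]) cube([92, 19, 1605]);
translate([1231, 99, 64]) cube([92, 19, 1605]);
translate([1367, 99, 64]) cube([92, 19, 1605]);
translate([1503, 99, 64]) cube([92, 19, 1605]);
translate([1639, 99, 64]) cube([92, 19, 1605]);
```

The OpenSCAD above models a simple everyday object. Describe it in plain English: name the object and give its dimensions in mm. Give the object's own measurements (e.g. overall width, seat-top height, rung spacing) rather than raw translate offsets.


A fence section. Two 99×99 mm posts, 1771 mm tall, stand on the floor with a clear span of 1684 mm between their inner faces. Two horizontal rails of 99×65 mm section span the gap between the posts with their undersides at z = 166 mm and z = 1615 mm, flush with the posts' −y face. 12 pickets, each 92 mm wide, 19 mm thick and 1605 mm tall, are fixed to the +y face of the rails with their bottoms at z = 64 mm, spaced across the span with a 44 mm gap after the −x post and between neighbouring pickets, with 52 mm left before the +x post.


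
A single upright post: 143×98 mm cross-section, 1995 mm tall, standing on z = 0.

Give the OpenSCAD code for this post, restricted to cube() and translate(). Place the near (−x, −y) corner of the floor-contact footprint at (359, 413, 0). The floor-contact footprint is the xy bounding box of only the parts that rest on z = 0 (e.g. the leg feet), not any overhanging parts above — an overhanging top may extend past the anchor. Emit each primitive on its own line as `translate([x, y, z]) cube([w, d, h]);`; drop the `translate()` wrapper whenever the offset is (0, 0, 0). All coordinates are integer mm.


translate([359, 413, 0]) cube([143, 98, 1995]);


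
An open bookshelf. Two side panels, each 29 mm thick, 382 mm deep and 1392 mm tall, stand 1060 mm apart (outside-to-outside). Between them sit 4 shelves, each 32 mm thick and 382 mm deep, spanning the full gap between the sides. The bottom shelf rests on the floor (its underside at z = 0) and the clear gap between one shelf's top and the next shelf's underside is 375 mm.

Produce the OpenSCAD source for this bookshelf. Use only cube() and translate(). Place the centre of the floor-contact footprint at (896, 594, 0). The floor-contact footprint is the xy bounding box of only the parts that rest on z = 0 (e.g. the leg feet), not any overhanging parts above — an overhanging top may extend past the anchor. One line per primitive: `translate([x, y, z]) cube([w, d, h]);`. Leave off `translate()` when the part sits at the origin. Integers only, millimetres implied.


translate([366, 403, 0]) cube([29, 382, 1392]);
translate([1397, 403, 0]) cube([29, 382, 1392]);
translate([395, 403, 0]) cube([1002, 382, 32]);
translate([395, 403, 407]) cube([1002, 382, 32]);
translate([395, 403, 814]) cube([1002, 382, 32]);
translate([395, 403, 1221]) cube([1002, 382, 32]);


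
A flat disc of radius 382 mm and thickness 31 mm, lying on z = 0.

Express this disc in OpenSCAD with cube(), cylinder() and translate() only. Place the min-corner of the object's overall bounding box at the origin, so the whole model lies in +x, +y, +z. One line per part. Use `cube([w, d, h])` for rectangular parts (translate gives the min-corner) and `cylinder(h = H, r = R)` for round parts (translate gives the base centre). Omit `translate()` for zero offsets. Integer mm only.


translate([382, 382, 0]) cylinder(h = 31, r = 382);


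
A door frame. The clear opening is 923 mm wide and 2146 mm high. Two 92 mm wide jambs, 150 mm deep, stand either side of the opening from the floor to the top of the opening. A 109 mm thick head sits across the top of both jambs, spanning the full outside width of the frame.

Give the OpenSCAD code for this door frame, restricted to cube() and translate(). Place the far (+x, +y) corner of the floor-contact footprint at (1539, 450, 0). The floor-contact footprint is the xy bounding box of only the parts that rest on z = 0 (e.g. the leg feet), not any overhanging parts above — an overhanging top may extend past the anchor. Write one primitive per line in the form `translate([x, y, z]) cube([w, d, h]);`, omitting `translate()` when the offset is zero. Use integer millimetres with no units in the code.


translate([432, 300, 0]) cube([92, 150, 2146]);
translate([1447, 300, 0]) cube([92, 150, 2146]);
translate([432, 300, 2146]) cube([1107, 150, 109]);


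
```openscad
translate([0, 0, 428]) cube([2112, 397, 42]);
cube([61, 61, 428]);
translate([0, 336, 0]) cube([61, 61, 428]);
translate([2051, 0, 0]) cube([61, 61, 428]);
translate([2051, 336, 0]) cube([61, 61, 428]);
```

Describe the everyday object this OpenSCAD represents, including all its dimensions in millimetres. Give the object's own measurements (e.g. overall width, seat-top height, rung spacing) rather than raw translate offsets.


A long wooden bench with a 2112 mm (x) × 397 mm (y) seat, 42 mm thick, its top surface 470 mm above the floor. Four 61 mm square legs at the seat corners, flush with the edges, run from z = 0 to the seat underside.


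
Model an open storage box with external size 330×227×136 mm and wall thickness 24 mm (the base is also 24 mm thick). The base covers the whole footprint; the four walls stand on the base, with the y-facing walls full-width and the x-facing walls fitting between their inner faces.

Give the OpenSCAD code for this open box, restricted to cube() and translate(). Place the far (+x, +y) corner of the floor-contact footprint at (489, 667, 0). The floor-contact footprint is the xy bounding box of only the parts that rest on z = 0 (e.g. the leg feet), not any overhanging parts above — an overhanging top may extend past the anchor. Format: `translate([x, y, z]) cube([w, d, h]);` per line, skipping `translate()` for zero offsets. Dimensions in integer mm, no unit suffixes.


translate([159, 440, 0]) cube([330, 227, 24]);
translate([159, 440, 24]) cube([330, 24, 112]);
translate([159, 643, 24]) cube([330, 24, 112]);
translate([159, 464, 24]) cube([24, 179, 112]);
translate([465, 464, 24]) cube([24, 179, 112]);


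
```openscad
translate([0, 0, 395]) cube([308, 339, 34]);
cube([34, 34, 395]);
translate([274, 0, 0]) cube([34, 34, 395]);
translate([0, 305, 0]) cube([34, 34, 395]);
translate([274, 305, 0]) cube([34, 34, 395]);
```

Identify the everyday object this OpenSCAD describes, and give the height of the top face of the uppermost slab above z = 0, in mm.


A stool. The seat height is 429 mm.

A 308×339×34 slab at z = 395 on four corner posts — a stool. The seat top is 395 + 34 = 429 mm.


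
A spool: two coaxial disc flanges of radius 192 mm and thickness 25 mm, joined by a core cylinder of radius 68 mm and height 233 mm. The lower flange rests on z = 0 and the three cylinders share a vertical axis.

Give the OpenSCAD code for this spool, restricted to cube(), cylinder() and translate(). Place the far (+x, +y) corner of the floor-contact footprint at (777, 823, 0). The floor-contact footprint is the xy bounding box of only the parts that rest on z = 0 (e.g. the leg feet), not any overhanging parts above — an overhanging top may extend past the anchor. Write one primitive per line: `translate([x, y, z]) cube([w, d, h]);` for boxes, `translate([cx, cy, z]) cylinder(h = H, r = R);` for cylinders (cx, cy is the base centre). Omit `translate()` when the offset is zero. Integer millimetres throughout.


translate([585, 631, 0]) cylinder(h = 25, r = 192);
translate([585, 631, 25]) cylinder(h = 233, r = 68);
translate([585, 631, 258]) cylinder(h = 25, r = 192);


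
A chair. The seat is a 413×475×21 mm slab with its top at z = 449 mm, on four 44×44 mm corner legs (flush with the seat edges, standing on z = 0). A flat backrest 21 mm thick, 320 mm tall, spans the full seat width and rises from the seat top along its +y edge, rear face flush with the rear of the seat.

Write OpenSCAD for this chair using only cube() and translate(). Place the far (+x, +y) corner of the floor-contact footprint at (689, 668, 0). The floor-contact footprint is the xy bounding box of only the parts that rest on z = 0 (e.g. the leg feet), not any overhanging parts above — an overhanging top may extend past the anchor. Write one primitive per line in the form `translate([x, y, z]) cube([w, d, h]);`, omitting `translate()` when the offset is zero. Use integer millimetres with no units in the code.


// leg_h = 449 - 21 = 428
translate([276, 193, 428]) cube([413, 475, 21]);
translate([276, 193, 0]) cube([44, 44, 428]);
translate([645, 193, 0]) cube([44, 44, 428]);
translate([276, 624, 0]) cube([44, 44, 428]);
translate([645, 624, 0]) cube([44, 44, 428]);
translate([276, 647, 449]) cube([413, 21, 320]);


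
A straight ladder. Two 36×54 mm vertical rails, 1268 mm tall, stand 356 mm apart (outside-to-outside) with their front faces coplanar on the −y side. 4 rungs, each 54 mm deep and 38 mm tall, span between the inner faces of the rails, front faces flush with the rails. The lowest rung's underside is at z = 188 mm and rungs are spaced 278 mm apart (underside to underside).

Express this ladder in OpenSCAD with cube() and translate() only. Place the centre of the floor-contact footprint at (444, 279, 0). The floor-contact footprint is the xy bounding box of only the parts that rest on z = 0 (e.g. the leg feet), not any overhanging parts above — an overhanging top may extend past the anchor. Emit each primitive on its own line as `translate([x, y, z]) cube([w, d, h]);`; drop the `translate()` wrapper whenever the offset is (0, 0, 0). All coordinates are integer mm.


// rung span = 356 - 2*36 = 284
// rung[k] z = 188 + k*278
translate([266, 252, 0]) cube([36, 54, 1268]);
translate([586, 252, 0]) cube([36, 54, 1268]);
translate([302, 252, 188]) cube([284, 54, 38]);
translate([302, 252, 466]) cube([284, 54, 38]);
translate([302, 252, 744]) cube([284, 54, 38]);
translate([302, 252, 1022]) cube([284, 54, 38]);


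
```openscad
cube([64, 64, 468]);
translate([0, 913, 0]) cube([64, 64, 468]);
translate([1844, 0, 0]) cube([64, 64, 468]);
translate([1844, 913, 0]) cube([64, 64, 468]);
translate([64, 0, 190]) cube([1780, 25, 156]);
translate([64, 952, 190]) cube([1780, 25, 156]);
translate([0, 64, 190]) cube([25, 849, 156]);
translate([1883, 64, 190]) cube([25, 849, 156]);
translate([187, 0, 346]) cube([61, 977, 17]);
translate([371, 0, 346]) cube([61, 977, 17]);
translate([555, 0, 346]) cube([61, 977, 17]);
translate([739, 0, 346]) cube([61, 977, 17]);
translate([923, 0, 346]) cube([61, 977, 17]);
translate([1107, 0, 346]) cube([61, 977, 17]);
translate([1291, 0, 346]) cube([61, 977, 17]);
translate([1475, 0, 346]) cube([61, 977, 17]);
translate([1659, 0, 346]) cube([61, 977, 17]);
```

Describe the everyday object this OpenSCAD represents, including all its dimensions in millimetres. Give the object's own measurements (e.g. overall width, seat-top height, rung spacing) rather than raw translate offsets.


A bed frame 1908 mm long (x) by 977 mm wide (y). Four 64×64 mm corner posts, 468 mm tall, at the corners of the footprint. Four rails of 25 mm thickness and 156 mm height run between adjacent posts with their undersides at z = 190 mm, their outer faces flush with the outside of the frame (the two x-running rails run between the posts' inner faces; the two y-running rails run between the posts' inner faces). 9 slats, each 61 mm wide (x) and 17 mm thick, lie across the top of the two x-running rails, running the full 977 mm width of the frame in y; along x they sit between the end posts with a 123 mm gap after the −x posts and between neighbouring slats, leaving 124 mm before the +x posts.


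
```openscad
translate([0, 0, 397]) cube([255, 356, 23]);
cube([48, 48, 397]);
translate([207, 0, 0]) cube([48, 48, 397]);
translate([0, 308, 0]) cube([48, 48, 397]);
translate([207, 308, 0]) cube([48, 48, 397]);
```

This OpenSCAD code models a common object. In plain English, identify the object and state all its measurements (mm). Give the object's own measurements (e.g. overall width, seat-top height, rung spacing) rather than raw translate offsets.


A four-legged stool. The seat is a 255×356×23 mm slab whose top surface is at z = 420 mm; four square legs, each 48×48 mm in cross-section, run from the floor (z = 0) to the underside of the seat, each flush with a corner of the seat.


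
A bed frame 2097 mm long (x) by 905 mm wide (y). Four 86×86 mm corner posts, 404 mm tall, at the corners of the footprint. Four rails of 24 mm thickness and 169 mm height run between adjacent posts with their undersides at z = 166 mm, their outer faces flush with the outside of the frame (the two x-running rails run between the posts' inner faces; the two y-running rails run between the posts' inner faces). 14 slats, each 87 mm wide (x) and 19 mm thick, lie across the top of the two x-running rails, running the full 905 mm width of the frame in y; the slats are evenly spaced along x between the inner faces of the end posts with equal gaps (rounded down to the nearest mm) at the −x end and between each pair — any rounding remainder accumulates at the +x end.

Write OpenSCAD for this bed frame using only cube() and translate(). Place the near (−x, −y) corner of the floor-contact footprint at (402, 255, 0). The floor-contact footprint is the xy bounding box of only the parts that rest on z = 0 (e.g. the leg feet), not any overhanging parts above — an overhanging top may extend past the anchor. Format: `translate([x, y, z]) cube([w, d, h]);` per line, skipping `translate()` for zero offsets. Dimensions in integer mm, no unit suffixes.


translate([402, 255, 0]) cube([86, 86, 404]);
translate([402, 1074, 0]) cube([86, 86, 404]);
translate([2413, 255, 0]) cube([86, 86, 404]);
translate([2413, 1074, 0]) cube([86, 86, 404]);
translate([488, 255, 166]) cube([1925, 24, 169]);
translate([488, 1136, 166]) cube([1925, 24, 169]);
translate([402, 341, 166]) cube([24, 733, 169]);
translate([2475, 341, 166]) cube([24, 733, 169]);
translate([535, 255, 335]) cube([87, 905, 19]);
translate([669, 255, 335]) cube([87, 905, 19]);
translate([803, 255, 335]) cube([87, 905, 19]);
translate([937, 255, 335]) cube([87, 905, 19]);
translate([1071, 255, 335]) cube([87, 905, 19]);
translate([1205, 255, 335]) cube([87, 905, 19]);
translate([1339, 255, 335]) cube([87, 905, 19]);
translate([1473, 255, 335]) cube([87, 905, 19]);
translate([1607, 255, 335]) cube([87, 905, 19]);
translate([1741, 255, 335]) cube([87, 905, 19]);
translate([1875, 255, 335]) cube([87, 905, 19]);
translate([2009, 255, 335]) cube([87, 905, 19]);
translate([2143, 255, 335]) cube([87, 905, 19]);
translate([2277, 255, 335]) cube([87, 905, 19]);


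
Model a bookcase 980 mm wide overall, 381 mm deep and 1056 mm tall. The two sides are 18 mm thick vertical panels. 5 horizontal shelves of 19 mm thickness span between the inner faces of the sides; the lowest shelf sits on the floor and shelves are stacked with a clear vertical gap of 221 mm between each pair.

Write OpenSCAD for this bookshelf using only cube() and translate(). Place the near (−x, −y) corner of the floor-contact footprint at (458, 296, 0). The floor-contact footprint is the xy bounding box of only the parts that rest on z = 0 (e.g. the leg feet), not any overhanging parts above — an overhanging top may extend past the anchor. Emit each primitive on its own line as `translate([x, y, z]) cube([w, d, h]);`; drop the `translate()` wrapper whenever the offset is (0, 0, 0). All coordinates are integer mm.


translate([458, 296, 0]) cube([18, 381, 1056]);
translate([1420, 296, 0]) cube([18, 381, 1056]);
translate([476, 296, 0]) cube([944, 381, 19]);
translate([476, 296, 240]) cube([944, 381, 19]);
translate([476, 296, 480]) cube([944, 381, 19]);
translate([476, 296, 720]) cube([944, 381, 19]);
translate([476, 296, 960]) cube([944, 381, 19]);


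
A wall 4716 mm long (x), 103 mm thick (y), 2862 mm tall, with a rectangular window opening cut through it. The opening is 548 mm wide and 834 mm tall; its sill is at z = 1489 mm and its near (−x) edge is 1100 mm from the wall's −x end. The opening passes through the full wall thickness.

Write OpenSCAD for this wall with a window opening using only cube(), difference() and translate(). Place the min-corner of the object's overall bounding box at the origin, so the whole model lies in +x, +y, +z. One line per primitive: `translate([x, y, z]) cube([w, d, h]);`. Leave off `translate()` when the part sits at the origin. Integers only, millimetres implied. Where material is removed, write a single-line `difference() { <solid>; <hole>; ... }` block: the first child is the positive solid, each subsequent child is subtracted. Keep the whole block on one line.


difference() { cube([4716, 103, 2862]); translate([1100, 0, 1489]) cube([548, 103, 834]); }


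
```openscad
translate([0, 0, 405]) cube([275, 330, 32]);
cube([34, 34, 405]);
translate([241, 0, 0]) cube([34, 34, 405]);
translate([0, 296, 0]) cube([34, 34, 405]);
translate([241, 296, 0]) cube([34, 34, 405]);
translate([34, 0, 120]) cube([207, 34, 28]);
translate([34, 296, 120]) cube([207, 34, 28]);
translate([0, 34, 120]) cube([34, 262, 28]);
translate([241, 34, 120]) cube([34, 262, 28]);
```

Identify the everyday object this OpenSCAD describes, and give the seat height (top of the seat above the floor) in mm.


A stool. The seat height is 437 mm.

A 275×330×32 slab at z = 405 on four corner posts — a stool. The seat top is 405 + 32 = 437 mm.


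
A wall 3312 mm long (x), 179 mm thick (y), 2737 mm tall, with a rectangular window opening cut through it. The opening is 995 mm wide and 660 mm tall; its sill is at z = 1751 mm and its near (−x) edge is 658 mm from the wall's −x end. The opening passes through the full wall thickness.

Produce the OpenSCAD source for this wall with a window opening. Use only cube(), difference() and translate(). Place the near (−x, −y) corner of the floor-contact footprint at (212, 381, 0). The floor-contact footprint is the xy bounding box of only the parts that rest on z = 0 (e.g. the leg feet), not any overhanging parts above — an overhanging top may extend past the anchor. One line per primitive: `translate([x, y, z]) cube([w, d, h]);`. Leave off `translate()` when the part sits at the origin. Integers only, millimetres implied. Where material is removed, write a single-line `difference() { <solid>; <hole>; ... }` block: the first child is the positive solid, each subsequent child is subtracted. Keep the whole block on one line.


difference() { translate([212, 381, 0]) cube([3312, 179, 2737]); translate([870, 381, 1751]) cube([995, 179, 660]); }


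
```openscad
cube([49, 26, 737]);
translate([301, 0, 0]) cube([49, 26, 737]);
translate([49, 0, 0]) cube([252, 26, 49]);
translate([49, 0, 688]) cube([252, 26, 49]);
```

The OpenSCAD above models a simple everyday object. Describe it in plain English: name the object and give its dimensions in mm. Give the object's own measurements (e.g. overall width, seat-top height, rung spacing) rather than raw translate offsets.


A rectangular picture frame lying in the x–z plane (depth along y). The opening is 252 mm wide (x) by 639 mm tall (z), surrounded by a border 49 mm wide on all four sides. The frame is 26 mm deep and is made of two full-height vertical stiles with two horizontal rails fitted between them.


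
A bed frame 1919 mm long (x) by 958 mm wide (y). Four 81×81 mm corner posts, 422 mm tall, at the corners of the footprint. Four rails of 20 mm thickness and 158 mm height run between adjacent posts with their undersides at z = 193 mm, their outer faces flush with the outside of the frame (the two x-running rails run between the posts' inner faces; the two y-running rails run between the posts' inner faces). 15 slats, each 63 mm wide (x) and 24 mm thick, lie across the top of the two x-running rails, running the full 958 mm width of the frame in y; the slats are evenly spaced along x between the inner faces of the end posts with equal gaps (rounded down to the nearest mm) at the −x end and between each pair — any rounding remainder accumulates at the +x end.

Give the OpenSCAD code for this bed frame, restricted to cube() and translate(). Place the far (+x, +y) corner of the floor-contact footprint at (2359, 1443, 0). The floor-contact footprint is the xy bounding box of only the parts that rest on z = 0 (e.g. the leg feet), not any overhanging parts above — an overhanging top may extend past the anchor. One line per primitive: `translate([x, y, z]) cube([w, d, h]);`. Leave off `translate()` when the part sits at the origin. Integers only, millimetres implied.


// slat z = rail_z + rail_h = 193 + 158 = 351
// slat gap = ⌊(1757 − 15·63) / 16⌋ = 50
translate([440, 485, 0]) cube([81, 81, 422]);
translate([440, 1362, 0]) cube([81, 81, 422]);
translate([2278, 485, 0]) cube([81, 81, 422]);
translate([2278, 1362, 0]) cube([81, 81, 422]);
translate([521, 485, 193]) cube([1757, 20, 158]);
translate([521, 1423, 193]) cube([1757, 20, 158]);
translate([440, 566, 193]) cube([20, 796, 158]);
translate([2339, 566, 193]) cube([20, 796, 158]);
translate([571, 485, 351]) cube([63, 958, 24]);
translate([684, 485, 351]) cube([63, 958, 24]);
translate([797, 485, 351]) cube([63, 958, 24]);
translate([910, 485, 351]) cube([63, 958, 24]);
translate([1023, 485, 351]) cube([63, 958, 24]);
translate([1136, 485, 351]) cube([63, 958, 24]);
translate([1249, 485, 351]) cube([63, 958, 24]);
translate([1362, 485, 351]) cube([63, 958, 24]);
translate([1475, 485, 351]) cube([63, 958, 24]);
translate([1588, 485, 351]) cube([63, 958, 24]);
translate([1701, 485, 351]) cube([63, 958, 24]);
translate([1814, 485, 351]) cube([63, 958, 24]);
translate([1927, 485, 351]) cube([63, 958, 24]);
translate([2040, 485, 351]) cube([63, 958, 24]);
translate([2153, 485, 351]) cube([63, 958, 24]);
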